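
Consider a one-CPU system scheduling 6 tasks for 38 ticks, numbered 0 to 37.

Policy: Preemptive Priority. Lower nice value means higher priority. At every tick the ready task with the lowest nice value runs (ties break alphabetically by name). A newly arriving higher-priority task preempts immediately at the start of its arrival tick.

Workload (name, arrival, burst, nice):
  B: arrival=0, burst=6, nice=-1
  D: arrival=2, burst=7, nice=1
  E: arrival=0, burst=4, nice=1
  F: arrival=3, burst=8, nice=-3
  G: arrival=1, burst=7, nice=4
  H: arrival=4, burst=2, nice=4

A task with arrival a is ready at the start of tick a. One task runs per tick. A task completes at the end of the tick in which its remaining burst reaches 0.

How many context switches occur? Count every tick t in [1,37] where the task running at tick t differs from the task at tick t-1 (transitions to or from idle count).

t=0: ready={B,E} → run B
t=1: ready={B,E,G} → run B
t=2: ready={B,D,E,G} → run B
t=3: ready={B,D,E,F,G} → run F
t=4: ready={B,D,E,F,G,H} → run F
t=5: ready={B,D,E,F,G,H} → run F
t=6: ready={B,D,E,F,G,H} → run F
t=7: ready={B,D,E,F,G,H} → run F
t=8: ready={B,D,E,F,G,H} → run F
t=9: ready={B,D,E,F,G,H} → run F
t=10: ready={B,D,E,F,G,H} → run F
t=11: ready={B,D,E,G,H} → run B
t=12: ready={B,D,E,G,H} → run B
t=13: ready={B,D,E,G,H} → run B
t=14: ready={D,E,G,H} → run D
t=15: ready={D,E,G,H} → run D
t=16: ready={D,E,G,H} → run D
t=17: ready={D,E,G,H} → run D
t=18: ready={D,E,G,H} → run D
t=19: ready={D,E,G,H} → run D
t=20: ready={D,E,G,H} → run D
t=21: ready={E,G,H} → run E
t=22: ready={E,G,H} → run E
t=23: ready={E,G,H} → run E
t=24: ready={E,G,H} → run E
t=25: ready={G,H} → run G
t=26: ready={G,H} → run G
t=27: ready={G,H} → run G
t=28: ready={G,H} → run G
t=29: ready={G,H} → run G
t=30: ready={G,H} → run G
t=31: ready={G,H} → run G
t=32: ready={H} → run H
t=33: ready={H} → run H
t=34: (idle)
t=35: (idle)
t=36: (idle)
t=37: (idle)

context switches = 7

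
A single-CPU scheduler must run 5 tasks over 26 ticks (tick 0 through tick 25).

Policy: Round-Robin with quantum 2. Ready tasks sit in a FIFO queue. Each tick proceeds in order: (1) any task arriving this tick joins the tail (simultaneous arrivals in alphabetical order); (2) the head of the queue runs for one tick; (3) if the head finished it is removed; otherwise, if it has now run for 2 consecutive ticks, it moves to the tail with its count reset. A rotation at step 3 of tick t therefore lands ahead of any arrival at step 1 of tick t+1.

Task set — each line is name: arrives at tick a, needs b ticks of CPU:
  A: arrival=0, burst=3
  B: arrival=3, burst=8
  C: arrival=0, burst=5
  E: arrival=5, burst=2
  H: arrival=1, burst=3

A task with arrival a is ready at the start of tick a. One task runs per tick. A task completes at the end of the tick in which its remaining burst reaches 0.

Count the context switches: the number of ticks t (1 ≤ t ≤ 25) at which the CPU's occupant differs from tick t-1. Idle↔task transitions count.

t=0: queue=[A,C] q_used=0 → run A
t=1: queue=[A,C,H] q_used=1 → run A
t=2: queue=[C,H,A] q_used=0 → run C
t=3: queue=[C,H,A,B] q_used=1 → run C
t=4: queue=[H,A,B,C] q_used=0 → run H
t=5: queue=[H,A,B,C,E] q_used=1 → run H
t=6: queue=[A,B,C,E,H] q_used=0 → run A
t=7: queue=[B,C,E,H] q_used=0 → run B
t=8: queue=[B,C,E,H] q_used=1 → run B
t=9: queue=[C,E,H,B] q_used=0 → run C
t=10: queue=[C,E,H,B] q_used=1 → run C
t=11: queue=[E,H,B,C] q_used=0 → run E
t=12: queue=[E,H,B,C] q_used=1 → run E
t=13: queue=[H,B,C] q_used=0 → run H
t=14: queue=[B,C] q_used=0 → run B
t=15: queue=[B,C] q_used=1 → run B
t=16: queue=[C,B] q_used=0 → run C
t=17: queue=[B] q_used=0 → run B
t=18: queue=[B] q_used=1 → run B
t=19: queue=[B] q_used=0 → run B
t=20: queue=[B] q_used=1 → run B
t=21: (idle)
t=22: (idle)
t=23: (idle)
t=24: (idle)
t=25: (idle)

context switches = 11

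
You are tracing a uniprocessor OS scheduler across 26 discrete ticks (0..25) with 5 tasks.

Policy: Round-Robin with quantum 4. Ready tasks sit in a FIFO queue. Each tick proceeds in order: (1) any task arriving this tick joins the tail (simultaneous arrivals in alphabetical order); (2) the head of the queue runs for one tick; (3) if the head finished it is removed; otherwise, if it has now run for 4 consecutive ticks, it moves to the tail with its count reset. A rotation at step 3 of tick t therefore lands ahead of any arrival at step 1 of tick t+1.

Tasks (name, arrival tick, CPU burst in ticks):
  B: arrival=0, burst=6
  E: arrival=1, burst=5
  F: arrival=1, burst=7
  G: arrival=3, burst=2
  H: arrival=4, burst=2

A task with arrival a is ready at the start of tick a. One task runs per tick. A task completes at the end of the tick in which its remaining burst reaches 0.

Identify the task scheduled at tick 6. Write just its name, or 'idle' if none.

t=0: queue=[B] q_used=0 → run B
t=1: queue=[B,E,F] q_used=1 → run B
t=2: queue=[B,E,F] q_used=2 → run B
t=3: queue=[B,E,F,G] q_used=3 → run B
t=4: queue=[E,F,G,B,H] q_used=0 → run E
t=5: queue=[E,F,G,B,H] q_used=1 → run E
t=6: queue=[E,F,G,B,H] q_used=2 → run E
t=7: queue=[E,F,G,B,H] q_used=3 → run E
t=8: queue=[F,G,B,H,E] q_used=0 → run F
t=9: queue=[F,G,B,H,E] q_used=1 → run F
t=10: queue=[F,G,B,H,E] q_used=2 → run F
t=11: queue=[F,G,B,H,E] q_used=3 → run F
t=12: queue=[G,B,H,E,F] q_used=0 → run G
t=13: queue=[G,B,H,E,F] q_used=1 → run G
t=14: queue=[B,H,E,F] q_used=0 → run B
t=15: queue=[B,H,E,F] q_used=1 → run B
t=16: queue=[H,E,F] q_used=0 → run H
t=17: queue=[H,E,F] q_used=1 → run H
t=18: queue=[E,F] q_used=0 → run E
t=19: queue=[F] q_used=0 → run F
t=20: queue=[F] q_used=1 → run F
t=21: queue=[F] q_used=2 → run F
t=22: (idle)
t=23: (idle)
t=24: (idle)
t=25: (idle)

running at tick 6 = E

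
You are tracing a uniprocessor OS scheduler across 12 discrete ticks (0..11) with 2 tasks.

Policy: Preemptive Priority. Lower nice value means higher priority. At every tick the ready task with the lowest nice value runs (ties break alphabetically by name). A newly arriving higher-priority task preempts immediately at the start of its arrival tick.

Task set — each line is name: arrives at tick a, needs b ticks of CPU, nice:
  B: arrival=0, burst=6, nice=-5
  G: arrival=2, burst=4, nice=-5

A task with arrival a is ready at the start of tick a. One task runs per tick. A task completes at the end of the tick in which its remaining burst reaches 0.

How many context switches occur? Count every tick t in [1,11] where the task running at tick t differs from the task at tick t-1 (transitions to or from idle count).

t=0: ready={B} → run B
t=1: ready={B} → run B
t=2: ready={B,G} → run B
t=3: ready={B,G} → run B
t=4: ready={B,G} → run B
t=5: ready={B,G} → run B
t=6: ready={G} → run G
t=7: ready={G} → run G
t=8: ready={G} → run G
t=9: ready={G} → run G
t=10: (idle)
t=11: (idle)

context switches = 2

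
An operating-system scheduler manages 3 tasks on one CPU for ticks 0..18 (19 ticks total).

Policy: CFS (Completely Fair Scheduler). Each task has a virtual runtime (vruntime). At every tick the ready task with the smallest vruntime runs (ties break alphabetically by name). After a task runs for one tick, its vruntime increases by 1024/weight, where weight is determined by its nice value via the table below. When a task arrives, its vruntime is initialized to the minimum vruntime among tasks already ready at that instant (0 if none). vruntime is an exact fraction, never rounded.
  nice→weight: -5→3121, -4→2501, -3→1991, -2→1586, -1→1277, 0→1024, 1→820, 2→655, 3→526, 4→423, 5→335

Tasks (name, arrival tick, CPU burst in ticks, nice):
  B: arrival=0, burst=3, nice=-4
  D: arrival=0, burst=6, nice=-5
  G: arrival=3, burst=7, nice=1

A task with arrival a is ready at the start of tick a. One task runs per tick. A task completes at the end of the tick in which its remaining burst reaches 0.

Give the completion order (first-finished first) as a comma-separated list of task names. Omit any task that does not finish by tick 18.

t=0: vr[B=0 D=0] → run B
t=1: vr[B=1024/2501 D=0] → run D
t=2: vr[B=1024/2501 D=1024/3121] → run D
t=3: vr[B=1024/2501 D=2048/3121 G=1024/2501] → run B
t=4: vr[B=2048/2501 D=2048/3121 G=1024/2501] → run G
t=5: vr[B=2048/2501 D=2048/3121 G=20736/12505] → run D
t=6: vr[B=2048/2501 D=3072/3121 G=20736/12505] → run B
t=7: vr[D=3072/3121 G=20736/12505] → run D
t=8: vr[D=4096/3121 G=20736/12505] → run D
t=9: vr[D=5120/3121 G=20736/12505] → run D
t=10: vr[G=20736/12505] → run G
t=11: vr[G=36352/12505] → run G
t=12: vr[G=51968/12505] → run G
t=13: vr[G=67584/12505] → run G
t=14: vr[G=16640/2501] → run G
t=15: vr[G=98816/12505] → run G
t=16: (idle)
t=17: (idle)
t=18: (idle)

completion order = B, D, G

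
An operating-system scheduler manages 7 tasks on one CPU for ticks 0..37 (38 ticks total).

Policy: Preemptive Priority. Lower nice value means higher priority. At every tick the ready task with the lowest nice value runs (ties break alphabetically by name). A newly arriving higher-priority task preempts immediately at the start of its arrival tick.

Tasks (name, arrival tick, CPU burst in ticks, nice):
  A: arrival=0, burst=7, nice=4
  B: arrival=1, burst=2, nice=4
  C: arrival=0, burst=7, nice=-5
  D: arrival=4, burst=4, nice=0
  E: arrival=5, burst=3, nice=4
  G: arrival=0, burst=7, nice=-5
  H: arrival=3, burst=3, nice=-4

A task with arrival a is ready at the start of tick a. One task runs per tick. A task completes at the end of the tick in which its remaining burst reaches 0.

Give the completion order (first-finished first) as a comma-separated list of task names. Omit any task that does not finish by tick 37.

completion order = C, G, H, D, A, B, E

t=0: ready={A,C,G} → run C
t=1: ready={A,B,C,G} → run C
t=2: ready={A,B,C,G} → run C
t=3: ready={A,B,C,G,H} → run C
t=4: ready={A,B,C,D,G,H} → run C
t=5: ready={A,B,C,D,E,G,H} → run C
t=6: ready={A,B,C,D,E,G,H} → run C
t=7: ready={A,B,D,E,G,H} → run G
t=8: ready={A,B,D,E,G,H} → run G
t=9: ready={A,B,D,E,G,H} → run G
t=10: ready={A,B,D,E,G,H} → run G
t=11: ready={A,B,D,E,G,H} → run G
t=12: ready={A,B,D,E,G,H} → run G
t=13: ready={A,B,D,E,G,H} → run G
t=14: ready={A,B,D,E,H} → run H
t=15: ready={A,B,D,E,H} → run H
t=16: ready={A,B,D,E,H} → run H
t=17: ready={A,B,D,E} → run D
t=18: ready={A,B,D,E} → run D
t=19: ready={A,B,D,E} → run D
t=20: ready={A,B,D,E} → run D
t=21: ready={A,B,E} → run A
t=22: ready={A,B,E} → run A
t=23: ready={A,B,E} → run A
t=24: ready={A,B,E} → run A
t=25: ready={A,B,E} → run A
t=26: ready={A,B,E} → run A
t=27: ready={A,B,E} → run A
t=28: ready={B,E} → run B
t=29: ready={B,E} → run B
t=30: ready={E} → run E
t=31: ready={E} → run E
t=32: ready={E} → run E
t=33: (idle)
t=34: (idle)
t=35: (idle)
t=36: (idle)
t=37: (idle)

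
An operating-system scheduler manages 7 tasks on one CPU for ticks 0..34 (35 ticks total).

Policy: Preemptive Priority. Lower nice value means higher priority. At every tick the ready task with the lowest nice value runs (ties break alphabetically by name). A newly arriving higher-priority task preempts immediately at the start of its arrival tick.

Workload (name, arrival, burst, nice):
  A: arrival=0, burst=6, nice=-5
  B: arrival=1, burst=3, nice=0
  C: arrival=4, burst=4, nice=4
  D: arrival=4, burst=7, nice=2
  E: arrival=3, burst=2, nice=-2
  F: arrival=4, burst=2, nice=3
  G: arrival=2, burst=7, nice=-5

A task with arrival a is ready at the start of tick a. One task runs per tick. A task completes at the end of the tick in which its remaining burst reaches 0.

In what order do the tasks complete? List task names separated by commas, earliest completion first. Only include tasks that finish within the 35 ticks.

completion order = A, G, E, B, D, F, C

t=0: ready={A} → run A
t=1: ready={A,B} → run A
t=2: ready={A,B,G} → run A
t=3: ready={A,B,E,G} → run A
t=4: ready={A,B,C,D,E,F,G} → run A
t=5: ready={A,B,C,D,E,F,G} → run A
t=6: ready={B,C,D,E,F,G} → run G
t=7: ready={B,C,D,E,F,G} → run G
t=8: ready={B,C,D,E,F,G} → run G
t=9: ready={B,C,D,E,F,G} → run G
t=10: ready={B,C,D,E,F,G} → run G
t=11: ready={B,C,D,E,F,G} → run G
t=12: ready={B,C,D,E,F,G} → run G
t=13: ready={B,C,D,E,F} → run E
t=14: ready={B,C,D,E,F} → run E
t=15: ready={B,C,D,F} → run B
t=16: ready={B,C,D,F} → run B
t=17: ready={B,C,D,F} → run B
t=18: ready={C,D,F} → run D
t=19: ready={C,D,F} → run D
t=20: ready={C,D,F} → run D
t=21: ready={C,D,F} → run D
t=22: ready={C,D,F} → run D
t=23: ready={C,D,F} → run D
t=24: ready={C,D,F} → run D
t=25: ready={C,F} → run F
t=26: ready={C,F} → run F
t=27: ready={C} → run C
t=28: ready={C} → run C
t=29: ready={C} → run C
t=30: ready={C} → run C
t=31: (idle)
t=32: (idle)
t=33: (idle)
t=34: (idle)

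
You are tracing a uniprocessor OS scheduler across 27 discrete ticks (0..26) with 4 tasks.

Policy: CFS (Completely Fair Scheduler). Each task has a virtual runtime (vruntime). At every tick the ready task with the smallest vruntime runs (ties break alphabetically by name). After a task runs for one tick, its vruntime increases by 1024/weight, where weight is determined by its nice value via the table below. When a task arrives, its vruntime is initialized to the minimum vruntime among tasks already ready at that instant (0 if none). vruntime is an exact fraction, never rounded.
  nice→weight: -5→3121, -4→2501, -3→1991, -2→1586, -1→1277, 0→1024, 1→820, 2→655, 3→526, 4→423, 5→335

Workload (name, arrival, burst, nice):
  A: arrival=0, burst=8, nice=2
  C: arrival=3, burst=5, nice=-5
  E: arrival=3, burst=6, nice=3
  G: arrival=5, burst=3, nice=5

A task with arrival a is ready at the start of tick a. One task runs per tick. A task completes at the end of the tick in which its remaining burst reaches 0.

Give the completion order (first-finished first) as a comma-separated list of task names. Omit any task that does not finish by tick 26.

t=0: vr[A=0] → run A
t=1: vr[A=1024/655] → run A
t=2: vr[A=2048/655] → run A
t=3: vr[A=3072/655 C=3072/655 E=3072/655] → run A
t=4: vr[A=4096/655 C=3072/655 E=3072/655] → run C
t=5: vr[A=4096/655 C=10258432/2044255 E=3072/655 G=3072/655] → run E
t=6: vr[A=4096/655 C=10258432/2044255 E=1143296/172265 G=3072/655] → run G
t=7: vr[A=4096/655 C=10258432/2044255 E=1143296/172265 G=339968/43885] → run C
t=8: vr[A=4096/655 C=10929152/2044255 E=1143296/172265 G=339968/43885] → run C
t=9: vr[A=4096/655 C=11599872/2044255 E=1143296/172265 G=339968/43885] → run C
t=10: vr[A=4096/655 C=12270592/2044255 E=1143296/172265 G=339968/43885] → run C
t=11: vr[A=4096/655 E=1143296/172265 G=339968/43885] → run A
t=12: vr[A=1024/131 E=1143296/172265 G=339968/43885] → run E
t=13: vr[A=1024/131 E=1478656/172265 G=339968/43885] → run G
t=14: vr[A=1024/131 E=1478656/172265 G=474112/43885] → run A
t=15: vr[A=6144/655 E=1478656/172265 G=474112/43885] → run E
t=16: vr[A=6144/655 E=1814016/172265 G=474112/43885] → run A
t=17: vr[A=7168/655 E=1814016/172265 G=474112/43885] → run E
t=18: vr[A=7168/655 E=2149376/172265 G=474112/43885] → run G
t=19: vr[A=7168/655 E=2149376/172265] → run A
t=20: vr[E=2149376/172265] → run E
t=21: vr[E=2484736/172265] → run E
t=22: (idle)
t=23: (idle)
t=24: (idle)
t=25: (idle)
t=26: (idle)

completion order = C, G, A, E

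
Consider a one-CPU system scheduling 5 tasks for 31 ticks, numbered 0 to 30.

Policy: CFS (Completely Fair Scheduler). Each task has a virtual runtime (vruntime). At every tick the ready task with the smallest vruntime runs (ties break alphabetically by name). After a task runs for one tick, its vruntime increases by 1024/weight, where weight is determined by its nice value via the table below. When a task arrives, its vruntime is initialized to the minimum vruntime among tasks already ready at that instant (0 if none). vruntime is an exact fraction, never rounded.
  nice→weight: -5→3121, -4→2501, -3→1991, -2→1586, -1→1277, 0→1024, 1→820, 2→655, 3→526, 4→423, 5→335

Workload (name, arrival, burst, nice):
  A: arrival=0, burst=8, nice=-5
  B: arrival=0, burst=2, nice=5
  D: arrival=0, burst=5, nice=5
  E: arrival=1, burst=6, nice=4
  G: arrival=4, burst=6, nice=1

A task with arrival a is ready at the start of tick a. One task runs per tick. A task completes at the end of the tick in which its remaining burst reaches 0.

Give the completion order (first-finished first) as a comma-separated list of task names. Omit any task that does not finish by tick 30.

t=0: vr[A=0 B=0 D=0] → run A
t=1: vr[A=1024/3121 B=0 D=0 E=0] → run B
t=2: vr[A=1024/3121 B=1024/335 D=0 E=0] → run D
t=3: vr[A=1024/3121 B=1024/335 D=1024/335 E=0] → run E
t=4: vr[A=1024/3121 B=1024/335 D=1024/335 E=1024/423 G=1024/3121] → run A
t=5: vr[A=2048/3121 B=1024/335 D=1024/335 E=1024/423 G=1024/3121] → run G
t=6: vr[A=2048/3121 B=1024/335 D=1024/335 E=1024/423 G=1008896/639805] → run A
t=7: vr[A=3072/3121 B=1024/335 D=1024/335 E=1024/423 G=1008896/639805] → run A
t=8: vr[A=4096/3121 B=1024/335 D=1024/335 E=1024/423 G=1008896/639805] → run A
t=9: vr[A=5120/3121 B=1024/335 D=1024/335 E=1024/423 G=1008896/639805] → run G
t=10: vr[A=5120/3121 B=1024/335 D=1024/335 E=1024/423 G=1807872/639805] → run A
t=11: vr[A=6144/3121 B=1024/335 D=1024/335 E=1024/423 G=1807872/639805] → run A
t=12: vr[A=7168/3121 B=1024/335 D=1024/335 E=1024/423 G=1807872/639805] → run A
t=13: vr[B=1024/335 D=1024/335 E=1024/423 G=1807872/639805] → run E
t=14: vr[B=1024/335 D=1024/335 E=2048/423 G=1807872/639805] → run G
t=15: vr[B=1024/335 D=1024/335 E=2048/423 G=2606848/639805] → run B
t=16: vr[D=1024/335 E=2048/423 G=2606848/639805] → run D
t=17: vr[D=2048/335 E=2048/423 G=2606848/639805] → run G
t=18: vr[D=2048/335 E=2048/423 G=3405824/639805] → run E
t=19: vr[D=2048/335 E=1024/141 G=3405824/639805] → run G
t=20: vr[D=2048/335 E=1024/141 G=840960/127961] → run D
t=21: vr[D=3072/335 E=1024/141 G=840960/127961] → run G
t=22: vr[D=3072/335 E=1024/141] → run E
t=23: vr[D=3072/335 E=4096/423] → run D
t=24: vr[D=4096/335 E=4096/423] → run E
t=25: vr[D=4096/335 E=5120/423] → run E
t=26: vr[D=4096/335] → run D
t=27: (idle)
t=28: (idle)
t=29: (idle)
t=30: (idle)

completion order = A, B, G, E, D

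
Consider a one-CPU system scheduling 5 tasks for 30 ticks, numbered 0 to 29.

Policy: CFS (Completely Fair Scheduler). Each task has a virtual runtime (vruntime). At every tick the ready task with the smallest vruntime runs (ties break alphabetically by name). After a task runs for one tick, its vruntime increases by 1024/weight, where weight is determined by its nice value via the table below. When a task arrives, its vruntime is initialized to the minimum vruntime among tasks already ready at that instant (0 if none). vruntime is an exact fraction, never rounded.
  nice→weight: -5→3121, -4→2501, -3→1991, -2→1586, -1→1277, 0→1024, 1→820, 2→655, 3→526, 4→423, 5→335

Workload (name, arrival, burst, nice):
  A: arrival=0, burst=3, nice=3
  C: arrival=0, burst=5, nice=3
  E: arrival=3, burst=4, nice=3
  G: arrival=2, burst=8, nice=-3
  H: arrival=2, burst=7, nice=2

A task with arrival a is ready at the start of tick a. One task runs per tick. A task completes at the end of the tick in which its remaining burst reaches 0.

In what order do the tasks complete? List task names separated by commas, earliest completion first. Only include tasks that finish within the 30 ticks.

completion order = A, G, C, E, H

t=0: vr[A=0 C=0] → run A
t=1: vr[A=512/263 C=0] → run C
t=2: vr[A=512/263 C=512/263 G=512/263 H=512/263] → run A
t=3: vr[A=1024/263 C=512/263 E=512/263 G=512/263 H=512/263] → run C
t=4: vr[A=1024/263 C=1024/263 E=512/263 G=512/263 H=512/263] → run E
t=5: vr[A=1024/263 C=1024/263 E=1024/263 G=512/263 H=512/263] → run G
t=6: vr[A=1024/263 C=1024/263 E=1024/263 G=1288704/523633 H=512/263] → run H
t=7: vr[A=1024/263 C=1024/263 E=1024/263 G=1288704/523633 H=604672/172265] → run G
t=8: vr[A=1024/263 C=1024/263 E=1024/263 G=1558016/523633 H=604672/172265] → run G
t=9: vr[A=1024/263 C=1024/263 E=1024/263 G=1827328/523633 H=604672/172265] → run G
t=10: vr[A=1024/263 C=1024/263 E=1024/263 G=2096640/523633 H=604672/172265] → run H
t=11: vr[A=1024/263 C=1024/263 E=1024/263 G=2096640/523633 H=873984/172265] → run A
t=12: vr[C=1024/263 E=1024/263 G=2096640/523633 H=873984/172265] → run C
t=13: vr[C=1536/263 E=1024/263 G=2096640/523633 H=873984/172265] → run E
t=14: vr[C=1536/263 E=1536/263 G=2096640/523633 H=873984/172265] → run G
t=15: vr[C=1536/263 E=1536/263 G=2365952/523633 H=873984/172265] → run G
t=16: vr[C=1536/263 E=1536/263 G=2635264/523633 H=873984/172265] → run G
t=17: vr[C=1536/263 E=1536/263 G=2904576/523633 H=873984/172265] → run H
t=18: vr[C=1536/263 E=1536/263 G=2904576/523633 H=1143296/172265] → run G
t=19: vr[C=1536/263 E=1536/263 H=1143296/172265] → run C
t=20: vr[C=2048/263 E=1536/263 H=1143296/172265] → run E
t=21: vr[C=2048/263 E=2048/263 H=1143296/172265] → run H
t=22: vr[C=2048/263 E=2048/263 H=1412608/172265] → run C
t=23: vr[E=2048/263 H=1412608/172265] → run E
t=24: vr[H=1412608/172265] → run H
t=25: vr[H=336384/34453] → run H
t=26: vr[H=1951232/172265] → run H
t=27: (idle)
t=28: (idle)
t=29: (idle)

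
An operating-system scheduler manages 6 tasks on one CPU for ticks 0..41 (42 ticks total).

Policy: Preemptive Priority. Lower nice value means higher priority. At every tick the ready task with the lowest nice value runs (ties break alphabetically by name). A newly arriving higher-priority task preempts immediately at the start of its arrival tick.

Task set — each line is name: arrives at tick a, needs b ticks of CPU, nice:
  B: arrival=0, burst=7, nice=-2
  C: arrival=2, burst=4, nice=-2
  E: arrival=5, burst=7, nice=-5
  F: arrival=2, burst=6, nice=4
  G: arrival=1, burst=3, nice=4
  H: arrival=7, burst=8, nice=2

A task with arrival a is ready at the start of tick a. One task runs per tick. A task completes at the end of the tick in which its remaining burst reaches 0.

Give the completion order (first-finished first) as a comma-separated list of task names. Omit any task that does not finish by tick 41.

t=0: ready={B} → run B
t=1: ready={B,G} → run B
t=2: ready={B,C,F,G} → run B
t=3: ready={B,C,F,G} → run B
t=4: ready={B,C,F,G} → run B
t=5: ready={B,C,E,F,G} → run E
t=6: ready={B,C,E,F,G} → run E
t=7: ready={B,C,E,F,G,H} → run E
t=8: ready={B,C,E,F,G,H} → run E
t=9: ready={B,C,E,F,G,H} → run E
t=10: ready={B,C,E,F,G,H} → run E
t=11: ready={B,C,E,F,G,H} → run E
t=12: ready={B,C,F,G,H} → run B
t=13: ready={B,C,F,G,H} → run B
t=14: ready={C,F,G,H} → run C
t=15: ready={C,F,G,H} → run C
t=16: ready={C,F,G,H} → run C
t=17: ready={C,F,G,H} → run C
t=18: ready={F,G,H} → run H
t=19: ready={F,G,H} → run H
t=20: ready={F,G,H} → run H
t=21: ready={F,G,H} → run H
t=22: ready={F,G,H} → run H
t=23: ready={F,G,H} → run H
t=24: ready={F,G,H} → run H
t=25: ready={F,G,H} → run H
t=26: ready={F,G} → run F
t=27: ready={F,G} → run F
t=28: ready={F,G} → run F
t=29: ready={F,G} → run F
t=30: ready={F,G} → run F
t=31: ready={F,G} → run F
t=32: ready={G} → run G
t=33: ready={G} → run G
t=34: ready={G} → run G
t=35: (idle)
t=36: (idle)
t=37: (idle)
t=38: (idle)
t=39: (idle)
t=40: (idle)
t=41: (idle)

completion order = E, B, C, H, F, G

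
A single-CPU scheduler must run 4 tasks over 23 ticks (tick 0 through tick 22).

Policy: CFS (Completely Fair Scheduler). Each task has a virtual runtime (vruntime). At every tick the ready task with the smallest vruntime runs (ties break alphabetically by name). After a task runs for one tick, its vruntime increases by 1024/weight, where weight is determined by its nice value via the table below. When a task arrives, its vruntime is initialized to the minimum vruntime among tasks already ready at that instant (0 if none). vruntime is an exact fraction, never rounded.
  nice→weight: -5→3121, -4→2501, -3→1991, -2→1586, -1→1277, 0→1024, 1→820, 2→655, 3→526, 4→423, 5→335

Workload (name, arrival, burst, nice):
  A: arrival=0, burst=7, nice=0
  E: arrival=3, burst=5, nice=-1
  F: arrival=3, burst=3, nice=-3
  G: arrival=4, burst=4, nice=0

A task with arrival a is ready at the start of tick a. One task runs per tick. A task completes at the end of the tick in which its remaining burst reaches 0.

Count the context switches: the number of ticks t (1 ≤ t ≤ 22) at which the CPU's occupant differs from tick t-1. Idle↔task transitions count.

t=0: vr[A=0] → run A
t=1: vr[A=1] → run A
t=2: vr[A=2] → run A
t=3: vr[A=3 E=3 F=3] → run A
t=4: vr[A=4 E=3 F=3 G=3] → run E
t=5: vr[A=4 E=4855/1277 F=3 G=3] → run F
t=6: vr[A=4 E=4855/1277 F=6997/1991 G=3] → run G
t=7: vr[A=4 E=4855/1277 F=6997/1991 G=4] → run F
t=8: vr[A=4 E=4855/1277 F=8021/1991 G=4] → run E
t=9: vr[A=4 E=5879/1277 F=8021/1991 G=4] → run A
t=10: vr[A=5 E=5879/1277 F=8021/1991 G=4] → run G
t=11: vr[A=5 E=5879/1277 F=8021/1991 G=5] → run F
t=12: vr[A=5 E=5879/1277 G=5] → run E
t=13: vr[A=5 E=6903/1277 G=5] → run A
t=14: vr[A=6 E=6903/1277 G=5] → run G
t=15: vr[A=6 E=6903/1277 G=6] → run E
t=16: vr[A=6 E=7927/1277 G=6] → run A
t=17: vr[E=7927/1277 G=6] → run G
t=18: vr[E=7927/1277] → run E
t=19: (idle)
t=20: (idle)
t=21: (idle)
t=22: (idle)

context switches = 16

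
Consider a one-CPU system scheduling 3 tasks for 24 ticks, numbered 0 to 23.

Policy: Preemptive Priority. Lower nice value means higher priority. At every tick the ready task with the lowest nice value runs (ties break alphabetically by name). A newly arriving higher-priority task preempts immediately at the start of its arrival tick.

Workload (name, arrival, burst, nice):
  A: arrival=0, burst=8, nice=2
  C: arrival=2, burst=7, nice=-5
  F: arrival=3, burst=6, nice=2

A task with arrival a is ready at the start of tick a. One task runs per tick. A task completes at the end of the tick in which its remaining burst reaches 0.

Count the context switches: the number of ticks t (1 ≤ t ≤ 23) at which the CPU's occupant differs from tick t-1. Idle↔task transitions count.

context switches = 4

t=0: ready={A} → run A
t=1: ready={A} → run A
t=2: ready={A,C} → run C
t=3: ready={A,C,F} → run C
t=4: ready={A,C,F} → run C
t=5: ready={A,C,F} → run C
t=6: ready={A,C,F} → run C
t=7: ready={A,C,F} → run C
t=8: ready={A,C,F} → run C
t=9: ready={A,F} → run A
t=10: ready={A,F} → run A
t=11: ready={A,F} → run A
t=12: ready={A,F} → run A
t=13: ready={A,F} → run A
t=14: ready={A,F} → run A
t=15: ready={F} → run F
t=16: ready={F} → run F
t=17: ready={F} → run F
t=18: ready={F} → run F
t=19: ready={F} → run F
t=20: ready={F} → run F
t=21: (idle)
t=22: (idle)
t=23: (idle)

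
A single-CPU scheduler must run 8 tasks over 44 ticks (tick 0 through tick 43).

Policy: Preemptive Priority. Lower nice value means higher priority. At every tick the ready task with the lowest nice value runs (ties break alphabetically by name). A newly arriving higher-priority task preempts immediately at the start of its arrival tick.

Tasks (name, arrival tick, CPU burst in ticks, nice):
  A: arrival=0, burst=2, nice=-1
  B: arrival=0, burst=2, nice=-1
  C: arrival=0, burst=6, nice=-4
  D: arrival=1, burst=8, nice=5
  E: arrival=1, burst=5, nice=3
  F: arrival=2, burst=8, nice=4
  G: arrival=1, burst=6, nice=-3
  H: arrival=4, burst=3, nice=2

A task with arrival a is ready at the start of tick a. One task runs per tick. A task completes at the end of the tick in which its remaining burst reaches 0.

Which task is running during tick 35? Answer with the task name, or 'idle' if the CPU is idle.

t=0: ready={A,B,C} → run C
t=1: ready={A,B,C,D,E,G} → run C
t=2: ready={A,B,C,D,E,F,G} → run C
t=3: ready={A,B,C,D,E,F,G} → run C
t=4: ready={A,B,C,D,E,F,G,H} → run C
t=5: ready={A,B,C,D,E,F,G,H} → run C
t=6: ready={A,B,D,E,F,G,H} → run G
t=7: ready={A,B,D,E,F,G,H} → run G
t=8: ready={A,B,D,E,F,G,H} → run G
t=9: ready={A,B,D,E,F,G,H} → run G
t=10: ready={A,B,D,E,F,G,H} → run G
t=11: ready={A,B,D,E,F,G,H} → run G
t=12: ready={A,B,D,E,F,H} → run A
t=13: ready={A,B,D,E,F,H} → run A
t=14: ready={B,D,E,F,H} → run B
t=15: ready={B,D,E,F,H} → run B
t=16: ready={D,E,F,H} → run H
t=17: ready={D,E,F,H} → run H
t=18: ready={D,E,F,H} → run H
t=19: ready={D,E,F} → run E
t=20: ready={D,E,F} → run E
t=21: ready={D,E,F} → run E
t=22: ready={D,E,F} → run E
t=23: ready={D,E,F} → run E
t=24: ready={D,F} → run F
t=25: ready={D,F} → run F
t=26: ready={D,F} → run F
t=27: ready={D,F} → run F
t=28: ready={D,F} → run F
t=29: ready={D,F} → run F
t=30: ready={D,F} → run F
t=31: ready={D,F} → run F
t=32: ready={D} → run D
t=33: ready={D} → run D
t=34: ready={D} → run D
t=35: ready={D} → run D
t=36: ready={D} → run D
t=37: ready={D} → run D
t=38: ready={D} → run D
t=39: ready={D} → run D
t=40: (idle)
t=41: (idle)
t=42: (idle)
t=43: (idle)

running at tick 35 = D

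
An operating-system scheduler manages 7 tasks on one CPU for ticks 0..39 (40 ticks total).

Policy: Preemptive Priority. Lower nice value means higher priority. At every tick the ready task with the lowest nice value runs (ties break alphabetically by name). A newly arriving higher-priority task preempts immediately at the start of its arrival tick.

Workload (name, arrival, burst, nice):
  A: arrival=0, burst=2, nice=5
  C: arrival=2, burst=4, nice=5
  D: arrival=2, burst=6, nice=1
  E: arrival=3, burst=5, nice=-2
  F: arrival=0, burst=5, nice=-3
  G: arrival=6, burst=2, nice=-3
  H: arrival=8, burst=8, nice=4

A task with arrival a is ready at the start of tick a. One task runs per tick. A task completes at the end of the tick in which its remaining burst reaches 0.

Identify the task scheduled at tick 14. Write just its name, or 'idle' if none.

t=0: ready={A,F} → run F
t=1: ready={A,F} → run F
t=2: ready={A,C,D,F} → run F
t=3: ready={A,C,D,E,F} → run F
t=4: ready={A,C,D,E,F} → run F
t=5: ready={A,C,D,E} → run E
t=6: ready={A,C,D,E,G} → run G
t=7: ready={A,C,D,E,G} → run G
t=8: ready={A,C,D,E,H} → run E
t=9: ready={A,C,D,E,H} → run E
t=10: ready={A,C,D,E,H} → run E
t=11: ready={A,C,D,E,H} → run E
t=12: ready={A,C,D,H} → run D
t=13: ready={A,C,D,H} → run D
t=14: ready={A,C,D,H} → run D
t=15: ready={A,C,D,H} → run D
t=16: ready={A,C,D,H} → run D
t=17: ready={A,C,D,H} → run D
t=18: ready={A,C,H} → run H
t=19: ready={A,C,H} → run H
t=20: ready={A,C,H} → run H
t=21: ready={A,C,H} → run H
t=22: ready={A,C,H} → run H
t=23: ready={A,C,H} → run H
t=24: ready={A,C,H} → run H
t=25: ready={A,C,H} → run H
t=26: ready={A,C} → run A
t=27: ready={A,C} → run A
t=28: ready={C} → run C
t=29: ready={C} → run C
t=30: ready={C} → run C
t=31: ready={C} → run C
t=32: (idle)
t=33: (idle)
t=34: (idle)
t=35: (idle)
t=36: (idle)
t=37: (idle)
t=38: (idle)
t=39: (idle)

running at tick 14 = D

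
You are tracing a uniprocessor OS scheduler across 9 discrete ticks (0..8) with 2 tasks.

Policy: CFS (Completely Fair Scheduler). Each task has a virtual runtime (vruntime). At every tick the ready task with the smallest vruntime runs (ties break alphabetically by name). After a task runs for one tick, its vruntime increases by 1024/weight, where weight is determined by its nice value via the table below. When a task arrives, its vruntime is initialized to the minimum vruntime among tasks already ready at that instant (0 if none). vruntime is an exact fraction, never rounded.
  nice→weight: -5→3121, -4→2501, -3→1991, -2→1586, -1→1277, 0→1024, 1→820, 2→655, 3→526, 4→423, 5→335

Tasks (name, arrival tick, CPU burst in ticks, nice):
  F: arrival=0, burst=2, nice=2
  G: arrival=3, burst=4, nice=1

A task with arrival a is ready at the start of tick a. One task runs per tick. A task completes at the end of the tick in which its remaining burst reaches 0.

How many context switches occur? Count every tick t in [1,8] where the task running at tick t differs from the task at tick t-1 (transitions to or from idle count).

t=0: vr[F=0] → run F
t=1: vr[F=1024/655] → run F
t=2: (idle)
t=3: vr[G=0] → run G
t=4: vr[G=256/205] → run G
t=5: vr[G=512/205] → run G
t=6: vr[G=768/205] → run G
t=7: (idle)
t=8: (idle)

context switches = 3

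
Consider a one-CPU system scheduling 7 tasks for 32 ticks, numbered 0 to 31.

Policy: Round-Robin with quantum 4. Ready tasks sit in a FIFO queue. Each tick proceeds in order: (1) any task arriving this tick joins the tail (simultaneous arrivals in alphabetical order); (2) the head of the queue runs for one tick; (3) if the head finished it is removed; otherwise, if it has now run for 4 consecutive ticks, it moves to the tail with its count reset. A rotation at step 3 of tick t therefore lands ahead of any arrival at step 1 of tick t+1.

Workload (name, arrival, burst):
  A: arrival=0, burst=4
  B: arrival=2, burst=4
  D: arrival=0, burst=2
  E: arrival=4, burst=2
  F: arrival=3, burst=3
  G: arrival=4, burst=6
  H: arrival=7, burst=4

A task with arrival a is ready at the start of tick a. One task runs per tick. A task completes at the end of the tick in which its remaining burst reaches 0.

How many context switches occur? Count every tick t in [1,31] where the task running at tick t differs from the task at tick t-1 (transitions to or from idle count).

context switches = 8

t=0: queue=[A,D] q_used=0 → run A
t=1: queue=[A,D] q_used=1 → run A
t=2: queue=[A,D,B] q_used=2 → run A
t=3: queue=[A,D,B,F] q_used=3 → run A
t=4: queue=[D,B,F,E,G] q_used=0 → run D
t=5: queue=[D,B,F,E,G] q_used=1 → run D
t=6: queue=[B,F,E,G] q_used=0 → run B
t=7: queue=[B,F,E,G,H] q_used=1 → run B
t=8: queue=[B,F,E,G,H] q_used=2 → run B
t=9: queue=[B,F,E,G,H] q_used=3 → run B
t=10: queue=[F,E,G,H] q_used=0 → run F
t=11: queue=[F,E,G,H] q_used=1 → run F
t=12: queue=[F,E,G,H] q_used=2 → run F
t=13: queue=[E,G,H] q_used=0 → run E
t=14: queue=[E,G,H] q_used=1 → run E
t=15: queue=[G,H] q_used=0 → run G
t=16: queue=[G,H] q_used=1 → run G
t=17: queue=[G,H] q_used=2 → run G
t=18: queue=[G,H] q_used=3 → run G
t=19: queue=[H,G] q_used=0 → run H
t=20: queue=[H,G] q_used=1 → run H
t=21: queue=[H,G] q_used=2 → run H
t=22: queue=[H,G] q_used=3 → run H
t=23: queue=[G] q_used=0 → run G
t=24: queue=[G] q_used=1 → run G
t=25: (idle)
t=26: (idle)
t=27: (idle)
t=28: (idle)
t=29: (idle)
t=30: (idle)
t=31: (idle)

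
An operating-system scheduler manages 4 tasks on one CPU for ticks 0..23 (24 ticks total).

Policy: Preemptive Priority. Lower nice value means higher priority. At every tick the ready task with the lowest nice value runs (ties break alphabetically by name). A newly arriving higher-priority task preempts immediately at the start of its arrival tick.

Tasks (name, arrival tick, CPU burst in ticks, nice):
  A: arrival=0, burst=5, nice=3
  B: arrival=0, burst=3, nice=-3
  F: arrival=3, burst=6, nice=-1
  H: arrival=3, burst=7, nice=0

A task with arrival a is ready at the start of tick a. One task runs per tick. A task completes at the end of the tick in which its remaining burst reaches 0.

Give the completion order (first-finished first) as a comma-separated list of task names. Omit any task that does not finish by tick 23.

t=0: ready={A,B} → run B
t=1: ready={A,B} → run B
t=2: ready={A,B} → run B
t=3: ready={A,F,H} → run F
t=4: ready={A,F,H} → run F
t=5: ready={A,F,H} → run F
t=6: ready={A,F,H} → run F
t=7: ready={A,F,H} → run F
t=8: ready={A,F,H} → run F
t=9: ready={A,H} → run H
t=10: ready={A,H} → run H
t=11: ready={A,H} → run H
t=12: ready={A,H} → run H
t=13: ready={A,H} → run H
t=14: ready={A,H} → run H
t=15: ready={A,H} → run H
t=16: ready={A} → run A
t=17: ready={A} → run A
t=18: ready={A} → run A
t=19: ready={A} → run A
t=20: ready={A} → run A
t=21: (idle)
t=22: (idle)
t=23: (idle)

completion order = B, F, H, A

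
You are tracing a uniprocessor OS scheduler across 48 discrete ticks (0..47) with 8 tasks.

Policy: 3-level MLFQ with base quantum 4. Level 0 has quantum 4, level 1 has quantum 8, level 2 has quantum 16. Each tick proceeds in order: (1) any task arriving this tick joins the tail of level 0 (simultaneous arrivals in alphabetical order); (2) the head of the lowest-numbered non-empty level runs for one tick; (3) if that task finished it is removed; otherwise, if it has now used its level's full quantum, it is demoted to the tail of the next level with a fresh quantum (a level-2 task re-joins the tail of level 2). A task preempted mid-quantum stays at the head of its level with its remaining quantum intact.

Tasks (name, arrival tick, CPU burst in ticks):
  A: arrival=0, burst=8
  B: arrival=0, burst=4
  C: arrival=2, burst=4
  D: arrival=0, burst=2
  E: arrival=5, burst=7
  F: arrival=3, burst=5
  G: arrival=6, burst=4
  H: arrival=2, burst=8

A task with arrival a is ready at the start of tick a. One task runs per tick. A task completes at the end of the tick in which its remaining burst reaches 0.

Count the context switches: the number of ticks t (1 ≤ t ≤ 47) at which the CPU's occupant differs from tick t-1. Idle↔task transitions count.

context switches = 12

t=0: L0/L1/L2 = ABD/-/- → run A
t=1: L0/L1/L2 = ABD/-/- → run A
t=2: L0/L1/L2 = ABDCH/-/- → run A
t=3: L0/L1/L2 = ABDCHF/-/- → run A
t=4: L0/L1/L2 = BDCHF/A/- → run B
t=5: L0/L1/L2 = BDCHFE/A/- → run B
t=6: L0/L1/L2 = BDCHFEG/A/- → run B
t=7: L0/L1/L2 = BDCHFEG/A/- → run B
t=8: L0/L1/L2 = DCHFEG/A/- → run D
t=9: L0/L1/L2 = DCHFEG/A/- → run D
t=10: L0/L1/L2 = CHFEG/A/- → run C
t=11: L0/L1/L2 = CHFEG/A/- → run C
t=12: L0/L1/L2 = CHFEG/A/- → run C
t=13: L0/L1/L2 = CHFEG/A/- → run C
t=14: L0/L1/L2 = HFEG/A/- → run H
t=15: L0/L1/L2 = HFEG/A/- → run H
t=16: L0/L1/L2 = HFEG/A/- → run H
t=17: L0/L1/L2 = HFEG/A/- → run H
t=18: L0/L1/L2 = FEG/AH/- → run F
t=19: L0/L1/L2 = FEG/AH/- → run F
t=20: L0/L1/L2 = FEG/AH/- → run F
t=21: L0/L1/L2 = FEG/AH/- → run F
t=22: L0/L1/L2 = EG/AHF/- → run E
t=23: L0/L1/L2 = EG/AHF/- → run E
t=24: L0/L1/L2 = EG/AHF/- → run E
t=25: L0/L1/L2 = EG/AHF/- → run E
t=26: L0/L1/L2 = G/AHFE/- → run G
t=27: L0/L1/L2 = G/AHFE/- → run G
t=28: L0/L1/L2 = G/AHFE/- → run G
t=29: L0/L1/L2 = G/AHFE/- → run G
t=30: L0/L1/L2 = -/AHFE/- → run A
t=31: L0/L1/L2 = -/AHFE/- → run A
t=32: L0/L1/L2 = -/AHFE/- → run A
t=33: L0/L1/L2 = -/AHFE/- → run A
t=34: L0/L1/L2 = -/HFE/- → run H
t=35: L0/L1/L2 = -/HFE/- → run H
t=36: L0/L1/L2 = -/HFE/- → run H
t=37: L0/L1/L2 = -/HFE/- → run H
t=38: L0/L1/L2 = -/FE/- → run F
t=39: L0/L1/L2 = -/E/- → run E
t=40: L0/L1/L2 = -/E/- → run E
t=41: L0/L1/L2 = -/E/- → run E
t=42: (idle)
t=43: (idle)
t=44: (idle)
t=45: (idle)
t=46: (idle)
t=47: (idle)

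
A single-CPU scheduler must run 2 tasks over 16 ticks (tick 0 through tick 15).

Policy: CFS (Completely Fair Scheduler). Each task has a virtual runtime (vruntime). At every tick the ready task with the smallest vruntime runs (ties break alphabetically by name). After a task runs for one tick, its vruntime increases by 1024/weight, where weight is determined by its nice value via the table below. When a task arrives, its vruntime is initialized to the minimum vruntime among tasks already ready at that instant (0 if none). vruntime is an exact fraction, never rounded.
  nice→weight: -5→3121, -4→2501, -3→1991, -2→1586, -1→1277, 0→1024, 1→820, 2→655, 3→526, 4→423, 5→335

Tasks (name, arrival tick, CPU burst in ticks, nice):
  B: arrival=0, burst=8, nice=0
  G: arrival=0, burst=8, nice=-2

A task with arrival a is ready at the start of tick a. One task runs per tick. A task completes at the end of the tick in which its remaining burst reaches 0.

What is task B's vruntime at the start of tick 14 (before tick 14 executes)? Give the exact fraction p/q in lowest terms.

t=0: vr[B=0 G=0] → run B
t=1: vr[B=1 G=0] → run G
t=2: vr[B=1 G=512/793] → run G
t=3: vr[B=1 G=1024/793] → run B
t=4: vr[B=2 G=1024/793] → run G
t=5: vr[B=2 G=1536/793] → run G
t=6: vr[B=2 G=2048/793] → run B
t=7: vr[B=3 G=2048/793] → run G
t=8: vr[B=3 G=2560/793] → run B
t=9: vr[B=4 G=2560/793] → run G
t=10: vr[B=4 G=3072/793] → run G
t=11: vr[B=4 G=3584/793] → run B
t=12: vr[B=5 G=3584/793] → run G
t=13: vr[B=5] → run B
t=14: vr[B=6] → run B
t=15: vr[B=7] → run B

vruntime(B, start of tick 14) = 6/1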